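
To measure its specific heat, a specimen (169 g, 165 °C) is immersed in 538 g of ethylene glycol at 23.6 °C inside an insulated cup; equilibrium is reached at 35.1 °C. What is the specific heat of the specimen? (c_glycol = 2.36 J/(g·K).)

Heat lost by the specimen = heat gained by the glycol:
169·c·(165 − 35.1) = 538·2.36·(35.1 − 23.6)
21953 c = 14601  ⇒  c ≈ 0.6651 J/(g·K)

c ≈ 0.665 J/(g·K)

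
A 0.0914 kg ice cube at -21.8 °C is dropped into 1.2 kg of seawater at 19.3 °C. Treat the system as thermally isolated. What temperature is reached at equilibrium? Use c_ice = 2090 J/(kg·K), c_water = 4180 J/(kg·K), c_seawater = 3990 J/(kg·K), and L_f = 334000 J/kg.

T_f ≈ 11.2 °C

Energy conservation, ΣQ = 0:
warm ice to 0 °C: 0.0914×2090×(0 − (-21.8)) = 4164.4
  latent heat to melt: 0.0914×334000 = 30528
  warm the meltwater: 382.05 T
  seawater: 4788(T − 19.3)
5170.1 T = 92408 − 34692 = 57716
T ≈ 11.16 °C. Since T > 0 °C, the all-ice-melts assumption holds.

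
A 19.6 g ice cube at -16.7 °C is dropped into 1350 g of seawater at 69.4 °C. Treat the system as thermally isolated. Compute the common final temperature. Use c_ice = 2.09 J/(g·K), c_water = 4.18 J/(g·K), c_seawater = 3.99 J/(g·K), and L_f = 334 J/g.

Energy balance with sensible and latent terms:
ice -16.7→0 °C: 19.6×2.09×16.7 = 684.1; latent heat to melt: 19.6×334 = 6546.4; meltwater 0→T: 19.6×4.18×T = 81.93 T; seawater: 5386.5(T − 69.4)
5468.4 T = 373823 − 7230.5 = 366593
T ≈ 67.04 °C. Since T > 0 °C, the all-ice-melts assumption holds.

T_f ≈ 67.0 °C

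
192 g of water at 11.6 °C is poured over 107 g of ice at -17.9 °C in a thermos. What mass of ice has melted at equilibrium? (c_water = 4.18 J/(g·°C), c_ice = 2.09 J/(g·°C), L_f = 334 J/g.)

Cooling the water to 0 °C releases 192·4.18·11.6 = 9309.7 J.
Of that, 107·2.09·17.9 = 4003 J goes to bring the ice to 0 °C, leaving 5306.7 J.
To melt every bit of ice: 107·334 = 35738 J.
Since 5306.7 < 35738 J, not all the ice melts; equilibrium is at 0 °C.
Mass melted = 5306.7/334 ≈ 15.89 g.

m_melted ≈ 15.9 g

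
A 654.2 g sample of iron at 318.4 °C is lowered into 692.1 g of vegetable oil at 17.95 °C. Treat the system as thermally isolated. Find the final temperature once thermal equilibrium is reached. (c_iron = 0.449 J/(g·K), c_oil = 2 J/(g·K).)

T_f ≈ 70.5 °C

T_f = Σ m_i c_i T_i / Σ m_i c_i:
T_f = (293.74*318.4 + 1384.2*17.95) / (293.74 + 1384.2)
    = 118372 / 1677.9 ≈ 70.55 °C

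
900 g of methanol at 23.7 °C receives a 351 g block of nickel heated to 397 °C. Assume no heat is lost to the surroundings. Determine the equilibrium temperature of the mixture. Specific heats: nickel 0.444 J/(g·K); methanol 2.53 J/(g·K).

T_f ≈ 47.6 °C

T_f = Σ m_i c_i T_i / Σ m_i c_i:
T_f = (155.84·397 + 2277·23.7) / (155.84 + 2277)
    = 115835 / 2432.8 ≈ 47.61 °C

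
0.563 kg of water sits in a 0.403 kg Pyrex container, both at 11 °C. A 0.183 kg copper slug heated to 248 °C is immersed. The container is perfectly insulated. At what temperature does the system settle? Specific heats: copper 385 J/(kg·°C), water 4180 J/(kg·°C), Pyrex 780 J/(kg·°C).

T_f ≈ 17.1 °C

Setting the total heat transfer to zero:
0.183·385·(T − 248) + 0.563·4180·(T − 11) + 0.403·780·(T − 11) = 0
2738.1 T = 46817
T = 46817 / 2738.1 = 17.1 °C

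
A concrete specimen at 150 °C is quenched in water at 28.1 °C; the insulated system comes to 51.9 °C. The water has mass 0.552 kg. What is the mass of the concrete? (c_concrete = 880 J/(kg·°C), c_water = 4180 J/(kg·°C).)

m ≈ 0.636 kg

Conservation of energy gives ΣQ = 0:
m·880·(51.9 − 150) + 0.552·4180·(51.9 − 28.1) = 0
-86328 m = -54915
m = -54915/-86328 ≈ 0.6361 kg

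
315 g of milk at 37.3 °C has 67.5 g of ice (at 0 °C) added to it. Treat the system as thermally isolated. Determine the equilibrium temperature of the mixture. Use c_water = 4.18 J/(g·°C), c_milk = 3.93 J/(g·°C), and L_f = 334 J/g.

T_f ≈ 15.5 °C

Sum of m c ΔT and latent-heat terms is zero:
latent heat to melt: 67.5×334 = 22545
  meltwater 0→T: 67.5×4.18×T = 282.15 T
  milk cools: 315×3.93×(T − 37.3) = 1238(T − 37.3)
1520.1 T = 46176 − 22545 = 23631
T ≈ 15.55 °C — above 0 °C, consistent with complete melting.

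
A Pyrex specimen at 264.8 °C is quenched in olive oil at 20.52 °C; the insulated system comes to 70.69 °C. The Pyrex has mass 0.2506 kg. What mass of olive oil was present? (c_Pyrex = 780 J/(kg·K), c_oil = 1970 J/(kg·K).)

m ≈ 0.384 kg

Conservation of energy gives ΣQ = 0:
0.2506·780·(70.69 − 264.8) + m·1970·(70.69 − 20.52) = 0
98835 m = 37942
m = 37942/98835 ≈ 0.3839 kg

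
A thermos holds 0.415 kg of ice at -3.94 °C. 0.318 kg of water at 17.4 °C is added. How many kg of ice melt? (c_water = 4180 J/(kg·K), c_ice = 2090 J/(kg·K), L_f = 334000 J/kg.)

m_melted ≈ 0.059 kg

Heat available from the water dropping to 0 °C: 0.318×4180×17.4 = 23129 J.
Warming the ice to 0 °C takes 0.415×2090×3.94 = 3417.4 J, leaving 19711 J for melting.
To melt every bit of ice: 0.415×334000 = 138610 J.
19711 J < 138610 J, so only part of the ice melts and the system sits at 0 °C.
Mass melted = 19711/334000 ≈ 0.05902 kg.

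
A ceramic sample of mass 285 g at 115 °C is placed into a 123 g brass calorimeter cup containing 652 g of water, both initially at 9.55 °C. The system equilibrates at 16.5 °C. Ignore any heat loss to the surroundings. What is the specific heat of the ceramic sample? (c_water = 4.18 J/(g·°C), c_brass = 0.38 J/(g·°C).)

c ≈ 0.686 J/(g·°C)

Energy conservation, ΣQ = 0:
285·c·(16.5 − 115) + 652·4.18·(16.5 − 9.55) + 123·0.38·(16.5 − 9.55) = 0
-28072 c = -19266
c = -19266/-28072 ≈ 0.6863 J/(g·°C)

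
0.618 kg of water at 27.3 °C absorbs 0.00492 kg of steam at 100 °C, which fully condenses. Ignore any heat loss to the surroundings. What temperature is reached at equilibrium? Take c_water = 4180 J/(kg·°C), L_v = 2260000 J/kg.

Let T be the final temperature. ΣQ_i = 0:
condense steam: −0.00492·2260000 = −11119; condensed water 100 °C→T: 20.57(T − 100); original water: 2583.2(T − 27.3)
2603.8 T = 11119 + 2056.6 + 70522 = 83698
T ≈ 32.14 °C, under the boiling point, so the assumption holds.

T_f ≈ 32.1 °C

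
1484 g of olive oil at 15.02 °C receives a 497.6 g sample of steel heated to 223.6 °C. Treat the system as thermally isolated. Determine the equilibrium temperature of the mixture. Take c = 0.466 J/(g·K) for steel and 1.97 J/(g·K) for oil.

T_f ≈ 30.3 °C

Net heat exchanged in the isolated system is zero:
497.6×0.466×(T − 223.6) + 1484×1.97×(T − 15.02) = 0
231.88(T − 223.6) + 2923.5(T − 15.02) = 0
3155.4 T = 95759
T = 95759/3155.4 ≈ 30.35 °C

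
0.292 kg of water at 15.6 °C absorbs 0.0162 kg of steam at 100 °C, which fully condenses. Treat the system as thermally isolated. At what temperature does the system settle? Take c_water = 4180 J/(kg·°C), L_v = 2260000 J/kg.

T_f ≈ 48.5 °C

Conservation of energy gives ΣQ = 0:
steam→water at 100 °C releases m L_v = 0.0162·2260000 = 36612
  condensed water 100 °C→T: 67.72(T − 100)
  water warms: 0.292·4180·(T − 15.6) = 1220.6(T − 15.6)
1288.3 T = 36612 + 6771.6 + 19041 = 62424
T ≈ 48.46 °C (< 100 °C, so full condensation is consistent).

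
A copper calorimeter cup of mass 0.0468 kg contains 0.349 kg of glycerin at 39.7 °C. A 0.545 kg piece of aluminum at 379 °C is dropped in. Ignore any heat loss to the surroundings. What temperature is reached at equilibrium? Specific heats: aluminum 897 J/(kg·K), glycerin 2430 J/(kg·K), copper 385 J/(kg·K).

Conservation of energy gives ΣQ = 0:
0.545·897·(T − 379) + 0.349·2430·(T − 39.7) + 0.0468·385·(T − 39.7) = 0
1355 T = 219664
T ≈ 162.12 °C

T_f ≈ 162.1 °C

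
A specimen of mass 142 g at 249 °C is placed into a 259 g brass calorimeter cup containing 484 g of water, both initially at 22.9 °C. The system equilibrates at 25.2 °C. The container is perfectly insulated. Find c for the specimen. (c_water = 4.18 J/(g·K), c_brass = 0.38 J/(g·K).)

Let T be the final temperature. ΣQ_i = 0:
142×c×(25.2 − 249) + 484×4.18×(25.2 − 22.9) + 259×0.38×(25.2 − 22.9) = 0
-31780 c = -4879.5
c = -4879.5/-31780 ≈ 0.1535 J/(g·K)

c ≈ 0.154 J/(g·K)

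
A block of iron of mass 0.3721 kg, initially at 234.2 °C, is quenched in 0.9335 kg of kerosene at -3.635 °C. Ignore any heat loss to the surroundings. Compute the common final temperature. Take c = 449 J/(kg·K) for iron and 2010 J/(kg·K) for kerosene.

Net heat exchanged in the isolated system is zero:
0.3721·449·(T − 234.2) + 0.9335·2010·(T − (-3.635)) = 0
167.07(T − 234.2) + 1876.3(T − (-3.635)) = 0
2043.4 T = 32308
T = 32308 / 2043.4 = 15.8 °C

T_f ≈ 15.8 °C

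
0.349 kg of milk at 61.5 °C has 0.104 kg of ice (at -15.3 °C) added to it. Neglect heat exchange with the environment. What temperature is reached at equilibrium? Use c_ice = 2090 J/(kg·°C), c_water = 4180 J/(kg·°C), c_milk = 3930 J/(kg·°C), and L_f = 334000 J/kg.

T_f ≈ 25.6 °C

Setting the total heat transfer to zero:
warm ice to 0 °C: 0.104×2090×(0 − (-15.3)) = 3325.6; fusion: m_ice L_f = 0.104×334000 = 34736; meltwater 0→T: 0.104×4180×T = 434.72 T; milk cools: 0.349×3930×(T − 61.5) = 1371.6(T − 61.5)
1806.3 T = 84352 − 38062 = 46290
T ≈ 25.63 °C. Since T > 0 °C, the all-ice-melts assumption holds.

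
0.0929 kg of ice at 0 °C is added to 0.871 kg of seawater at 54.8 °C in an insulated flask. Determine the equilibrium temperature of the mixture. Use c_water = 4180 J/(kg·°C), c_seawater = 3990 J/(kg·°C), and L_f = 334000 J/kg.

T_f ≈ 41.3 °C

Net heat exchanged in the isolated system is zero:
melt ice: 0.0929·334000 = 31029; warm the meltwater: 388.32 T; seawater: 3475.3(T − 54.8)
3863.6 T = 190446 − 31029 = 159417
T ≈ 41.26 °C (positive, so assuming full melt was valid).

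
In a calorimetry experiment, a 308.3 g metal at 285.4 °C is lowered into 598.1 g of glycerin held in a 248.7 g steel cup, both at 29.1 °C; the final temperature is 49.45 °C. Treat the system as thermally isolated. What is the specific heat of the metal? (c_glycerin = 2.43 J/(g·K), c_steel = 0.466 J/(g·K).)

c ≈ 0.439 J/(g·K)

Setting the total heat transfer to zero:
308.3·c·(49.45 − 285.4) + 598.1·2.43·(49.45 − 29.1) + 248.7·0.466·(49.45 − 29.1) = 0
-72743 c = -31935
c = -31935/-72743 ≈ 0.439 J/(g·K)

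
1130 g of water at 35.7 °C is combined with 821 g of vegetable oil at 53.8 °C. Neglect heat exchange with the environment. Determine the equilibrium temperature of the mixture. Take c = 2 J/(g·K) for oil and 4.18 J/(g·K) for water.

T_f ≈ 40.4 °C

Let T be the final temperature. ΣQ_i = 0:
821*2*(T − 53.8) + 1130*4.18*(T − 35.7) = 0
(1642 + 4723.4) T = 1642*53.8 + 4723.4*35.7
T = 256965/6365.4 ≈ 40.37 °C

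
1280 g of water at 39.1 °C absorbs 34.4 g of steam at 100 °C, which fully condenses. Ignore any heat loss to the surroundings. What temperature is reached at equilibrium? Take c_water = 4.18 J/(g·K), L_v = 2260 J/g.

T_f ≈ 54.8 °C

Conservation of energy gives ΣQ = 0:
condense steam: −34.4·2260 = −77744; condensed water 100 °C→T: 143.79(T − 100); original water: 5350.4(T − 39.1)
5494.2 T = 77744 + 14379 + 209201 = 301324
T ≈ 54.84 °C (< 100 °C, so full condensation is consistent).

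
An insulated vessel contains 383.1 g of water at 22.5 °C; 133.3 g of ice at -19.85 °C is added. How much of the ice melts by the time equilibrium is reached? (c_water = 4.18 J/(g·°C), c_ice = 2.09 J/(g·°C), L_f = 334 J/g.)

Water can give up m c ΔT = 383.1×4.18×22.5 = 36031 J before reaching 0 °C.
Of that, 133.3×2.09×19.85 = 5530.2 J goes to bring the ice to 0 °C, leaving 30500 J.
Melting all 133.3 g of ice would need 133.3×334 = 44522 J.
That's not enough to melt it all — equilibrium is at 0 °C with ice remaining.
m_melted×334 = 30500  ⇒  m_melted ≈ 91.32 g.

m_melted ≈ 91.3 g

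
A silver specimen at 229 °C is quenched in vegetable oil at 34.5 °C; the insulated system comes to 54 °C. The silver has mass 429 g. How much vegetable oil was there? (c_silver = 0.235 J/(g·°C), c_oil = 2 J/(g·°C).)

m ≈ 452 g

Conservation of energy gives ΣQ = 0:
429·0.235·(54 − 229) + m·2·(54 − 34.5) = 0
39 m = 17643
m = 17643/39 ≈ 452.4 g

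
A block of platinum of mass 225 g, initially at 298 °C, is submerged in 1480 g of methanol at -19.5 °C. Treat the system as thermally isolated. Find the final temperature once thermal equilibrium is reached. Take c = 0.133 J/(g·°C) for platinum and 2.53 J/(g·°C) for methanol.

|Q_platinum| = |Q_methanol|:
225×0.133×(298 − T) = 1480×2.53×(T − (-19.5))
29.93(298 − T) = 3744.4(T − (-19.5))
3774.3 T = -64098  ⇒  T ≈ -16.98 °C

T_f ≈ -17.0 °C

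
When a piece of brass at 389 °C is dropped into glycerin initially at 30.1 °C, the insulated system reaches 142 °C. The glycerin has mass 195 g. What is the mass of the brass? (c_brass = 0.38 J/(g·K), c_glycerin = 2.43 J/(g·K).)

|Q_brass| = |Q_glycerin|:
m×0.38×(389 − 142) = 195×2.43×(142 − 30.1)
93.86 m = 53024  ⇒  m ≈ 564.9 g

m ≈ 565 g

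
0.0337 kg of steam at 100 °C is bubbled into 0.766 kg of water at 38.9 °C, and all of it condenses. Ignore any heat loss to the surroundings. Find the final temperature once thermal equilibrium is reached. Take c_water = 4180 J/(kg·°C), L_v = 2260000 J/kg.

Setting the total heat transfer to zero:
condense steam: −0.0337×2260000 = −76162
  condensed water 100 °C→T: 140.87(T − 100)
  water warms: 0.766×4180×(T − 38.9) = 3201.9(T − 38.9)
3342.7 T = 76162 + 14087 + 124553 = 214802
T ≈ 64.26 °C (< 100 °C, so full condensation is consistent).

T_f ≈ 64.3 °C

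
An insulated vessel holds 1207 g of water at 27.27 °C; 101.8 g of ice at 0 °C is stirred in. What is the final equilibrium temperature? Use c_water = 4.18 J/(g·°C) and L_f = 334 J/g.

T_f ≈ 18.9 °C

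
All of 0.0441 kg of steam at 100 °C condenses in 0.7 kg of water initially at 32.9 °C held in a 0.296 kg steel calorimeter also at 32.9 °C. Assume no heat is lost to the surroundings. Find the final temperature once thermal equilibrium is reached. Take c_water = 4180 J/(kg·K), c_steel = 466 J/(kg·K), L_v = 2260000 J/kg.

T_f ≈ 67.4 °C

Setting the total heat transfer to zero:
condense steam: −0.0441·2260000 = −99666; condensate cools 100→T: 0.0441·4180·(T − 100) = 184.34(T − 100); original water: 2926(T − 32.9); cup: 137.94(T − 32.9)
3248.3 T = 99666 + 18434 + 100803 = 218903
T ≈ 67.39 °C — below 100 °C, confirming all the steam condensed.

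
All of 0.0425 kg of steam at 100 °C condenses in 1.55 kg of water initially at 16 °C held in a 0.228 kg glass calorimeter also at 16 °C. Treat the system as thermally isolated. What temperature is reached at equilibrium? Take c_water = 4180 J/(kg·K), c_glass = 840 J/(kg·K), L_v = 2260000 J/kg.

Sum of m c ΔT and latent-heat terms is zero:
condense steam: −0.0425·2260000 = −96050; condensed water 100 °C→T: 177.65(T − 100); water warms: 1.55·4180·(T − 16) = 6479(T − 16); glass cup: 0.228·840·(T − 16) = 191.52(T − 16)
6848.2 T = 96050 + 17765 + 106728 = 220543
T ≈ 32.20 °C — below 100 °C, confirming all the steam condensed.

T_f ≈ 32.2 °C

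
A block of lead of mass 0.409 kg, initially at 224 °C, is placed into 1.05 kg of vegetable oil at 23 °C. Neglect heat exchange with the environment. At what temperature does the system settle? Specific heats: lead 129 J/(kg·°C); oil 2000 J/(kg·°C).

Heat gained plus heat lost sum to zero:
0.409×129×(T − 224) + 1.05×2000×(T − 23) = 0
(52.76 + 2100) T = 52.76×224 + 2100×23
T = 60118/2152.8 ≈ 27.93 °C

T_f ≈ 27.9 °C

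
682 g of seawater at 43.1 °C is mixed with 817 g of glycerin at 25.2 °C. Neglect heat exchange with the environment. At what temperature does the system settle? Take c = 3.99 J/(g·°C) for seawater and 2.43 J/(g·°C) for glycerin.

T_f ≈ 35.5 °C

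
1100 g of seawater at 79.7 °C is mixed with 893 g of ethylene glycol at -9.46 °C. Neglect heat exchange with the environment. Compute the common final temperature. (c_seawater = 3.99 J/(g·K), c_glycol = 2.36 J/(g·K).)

T_f ≈ 50.8 °C

|Q_seawater| = |Q_glycol|:
1100·3.99·(79.7 − T) = 893·2.36·(T − (-9.46))
4389(79.7 − T) = 2107.5(T − (-9.46))
6496.5 T = 329867  ⇒  T ≈ 50.78 °C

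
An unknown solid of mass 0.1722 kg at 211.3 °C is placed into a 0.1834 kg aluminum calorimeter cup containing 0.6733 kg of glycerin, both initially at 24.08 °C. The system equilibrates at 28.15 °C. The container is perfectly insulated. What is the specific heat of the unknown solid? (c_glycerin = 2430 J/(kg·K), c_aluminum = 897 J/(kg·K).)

c ≈ 232 J/(kg·K)

Energy conservation, ΣQ = 0:
0.1722×c×(28.15 − 211.3) + 0.6733×2430×(28.15 − 24.08) + 0.1834×897×(28.15 − 24.08) = 0
-31.54 c = -7328.6
c = -7328.6/-31.54 ≈ 232.4 J/(kg·K)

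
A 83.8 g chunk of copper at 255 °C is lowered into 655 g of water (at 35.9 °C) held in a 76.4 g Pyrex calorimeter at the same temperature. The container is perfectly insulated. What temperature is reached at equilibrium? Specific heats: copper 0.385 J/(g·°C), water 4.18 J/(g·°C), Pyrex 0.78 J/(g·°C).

Net heat exchanged in the isolated system is zero:
83.8×0.385×(T − 255) + 655×4.18×(T − 35.9) + 76.4×0.78×(T − 35.9) = 0
32.26(T − 255) + 2737.9(T − 35.9) + 59.59(T − 35.9) = 0
2829.8 T = 108657
T = 108657 / 2829.8 = 38.4 °C

T_f ≈ 38.4 °C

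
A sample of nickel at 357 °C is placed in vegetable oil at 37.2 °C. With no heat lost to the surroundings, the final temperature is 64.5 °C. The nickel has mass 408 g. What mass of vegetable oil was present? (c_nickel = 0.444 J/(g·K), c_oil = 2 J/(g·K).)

m ≈ 970 g

|Q_nickel| = |Q_oil|:
408·0.444·(357 − 64.5) = m·2·(64.5 − 37.2)
54.6 m = 52987  ⇒  m ≈ 970.5 g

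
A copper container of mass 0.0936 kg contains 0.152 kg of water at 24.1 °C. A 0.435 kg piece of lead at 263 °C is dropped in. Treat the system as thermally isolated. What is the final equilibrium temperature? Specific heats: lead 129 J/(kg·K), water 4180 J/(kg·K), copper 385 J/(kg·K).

T_f ≈ 42.5 °C

Taking heat into each body as positive, Σ m c ΔT = 0:
0.435×129×(T − 263) + 0.152×4180×(T − 24.1) + 0.0936×385×(T − 24.1) = 0
727.51 T = 30939
T = 30939/727.51 ≈ 42.53 °C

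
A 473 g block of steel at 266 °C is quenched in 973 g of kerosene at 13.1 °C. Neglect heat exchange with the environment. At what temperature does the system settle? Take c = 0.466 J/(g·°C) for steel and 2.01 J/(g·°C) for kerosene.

Set heat shed by the hot body equal to heat absorbed by the cold body:
473*0.466*(266 − T) = 973*2.01*(T − 13.1)
220.42(266 − T) = 1955.7(T − 13.1)
2176.1 T = 84251  ⇒  T ≈ 38.72 °C

T_f ≈ 38.7 °C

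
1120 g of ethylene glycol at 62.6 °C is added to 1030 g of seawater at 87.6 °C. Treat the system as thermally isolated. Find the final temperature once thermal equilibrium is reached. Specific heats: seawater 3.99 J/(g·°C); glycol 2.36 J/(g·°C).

T_f ≈ 77.8 °C

Conservation of energy gives ΣQ = 0:
1030*3.99*(T − 87.6) + 1120*2.36*(T − 62.6) = 0
(4109.7 + 2643.2) T = 4109.7*87.6 + 2643.2*62.6
T ≈ 77.81 °C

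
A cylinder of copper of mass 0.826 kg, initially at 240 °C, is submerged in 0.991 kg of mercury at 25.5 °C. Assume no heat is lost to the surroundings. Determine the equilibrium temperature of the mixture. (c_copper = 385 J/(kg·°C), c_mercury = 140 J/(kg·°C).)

T_f ≈ 174.8 °C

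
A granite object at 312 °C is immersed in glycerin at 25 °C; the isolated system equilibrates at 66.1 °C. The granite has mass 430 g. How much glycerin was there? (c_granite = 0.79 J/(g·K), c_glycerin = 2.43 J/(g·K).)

Heat lost by the granite = heat gained by the glycerin:
430×0.79×(312 − 66.1) = m×2.43×(66.1 − 25)
99.87 m = 83532  ⇒  m ≈ 836.4 g

m ≈ 836 g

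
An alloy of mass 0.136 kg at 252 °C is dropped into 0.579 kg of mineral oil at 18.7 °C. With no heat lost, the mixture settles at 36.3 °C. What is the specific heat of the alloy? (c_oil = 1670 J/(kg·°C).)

c ≈ 580 J/(kg·°C)

m_s c (T_s − T_f) = m_oil c_oil (T_f − T_0):
0.136×c×(252 − 36.3) = 0.579×1670×(36.3 − 18.7)
29.34 c = 17018  ⇒  c ≈ 580.1 J/(kg·°C)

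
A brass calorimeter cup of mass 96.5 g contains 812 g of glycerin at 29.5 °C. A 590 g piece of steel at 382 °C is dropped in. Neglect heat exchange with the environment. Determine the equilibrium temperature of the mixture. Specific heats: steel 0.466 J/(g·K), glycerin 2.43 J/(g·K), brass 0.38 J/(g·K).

T_f ≈ 71.9 °C

Conservation of energy gives ΣQ = 0:
590·0.466·(T − 382) + 812·2.43·(T − 29.5) + 96.5·0.38·(T − 29.5) = 0
274.94(T − 382) + 1973.2(T − 29.5) + 36.67(T − 29.5) = 0
(274.94 + 1973.2 + 36.67) T = 274.94·382 + 1973.2·29.5 + 36.67·29.5
T ≈ 71.92 °C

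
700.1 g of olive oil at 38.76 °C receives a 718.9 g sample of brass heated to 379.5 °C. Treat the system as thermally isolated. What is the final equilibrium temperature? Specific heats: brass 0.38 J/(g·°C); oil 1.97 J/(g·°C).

T_f ≈ 95.1 °C

Taking heat into each body as positive, Σ m c ΔT = 0:
718.9·0.38·(T − 379.5) + 700.1·1.97·(T − 38.76) = 0
273.18(T − 379.5) + 1379.2(T − 38.76) = 0
1652.4 T = 157130
T = 157130 / 1652.4 = 95.1 °C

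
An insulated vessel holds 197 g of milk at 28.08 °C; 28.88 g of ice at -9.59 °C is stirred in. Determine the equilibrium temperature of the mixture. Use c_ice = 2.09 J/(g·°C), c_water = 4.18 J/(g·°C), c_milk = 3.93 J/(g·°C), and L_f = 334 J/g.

T_f ≈ 12.9 °C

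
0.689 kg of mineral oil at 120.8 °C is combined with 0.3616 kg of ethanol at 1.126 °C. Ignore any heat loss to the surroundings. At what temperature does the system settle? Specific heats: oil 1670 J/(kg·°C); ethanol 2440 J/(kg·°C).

T_f ≈ 68.9 °C

T_f = Σ m_i c_i T_i / Σ m_i c_i:
T_f = (1150.6*120.8 + 882.3*1.126) / (1150.6 + 882.3)
    = 139990 / 2032.9 ≈ 68.86 °C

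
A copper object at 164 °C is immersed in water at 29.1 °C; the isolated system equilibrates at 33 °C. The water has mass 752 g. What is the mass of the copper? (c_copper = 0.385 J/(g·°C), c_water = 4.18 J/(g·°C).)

m ≈ 243 g

Heat lost by the copper = heat gained by the water:
m×0.385×(164 − 33) = 752×4.18×(33 − 29.1)
50.44 m = 12259  ⇒  m ≈ 243.1 g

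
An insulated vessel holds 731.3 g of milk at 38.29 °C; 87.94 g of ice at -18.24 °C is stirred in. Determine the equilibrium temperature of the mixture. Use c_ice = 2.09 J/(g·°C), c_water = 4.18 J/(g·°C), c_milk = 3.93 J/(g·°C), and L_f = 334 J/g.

Let T be the final temperature. ΣQ_i = 0:
ice -18.24→0 °C: 87.94×2.09×18.24 = 3352.4; latent heat to melt: 87.94×334 = 29372; warm the meltwater: 367.59 T; milk: 2874(T − 38.29)
3241.6 T = 110046 − 32724 = 77321
T ≈ 23.85 °C. Since T > 0 °C, the all-ice-melts assumption holds.

T_f ≈ 23.9 °C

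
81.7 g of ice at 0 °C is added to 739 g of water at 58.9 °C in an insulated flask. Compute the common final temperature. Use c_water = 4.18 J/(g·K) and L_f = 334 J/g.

T_f ≈ 45.1 °C

Energy conservation, ΣQ = 0:
melt ice: 81.7×334 = 27288; warm the meltwater: 341.51 T; water cools: 739×4.18×(T − 58.9) = 3089(T − 58.9)
3430.5 T = 181943 − 27288 = 154655
T ≈ 45.08 °C (positive, so assuming full melt was valid).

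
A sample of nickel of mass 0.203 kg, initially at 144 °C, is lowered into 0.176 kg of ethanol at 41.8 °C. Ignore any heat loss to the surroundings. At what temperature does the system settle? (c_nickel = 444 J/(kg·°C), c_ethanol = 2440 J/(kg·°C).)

T_f ≈ 59.5 °C

|Q_nickel| = |Q_ethanol|:
0.203*444*(144 − T) = 0.176*2440*(T − 41.8)
90.13(144 − T) = 429.44(T − 41.8)
519.57 T = 30930  ⇒  T ≈ 59.53 °C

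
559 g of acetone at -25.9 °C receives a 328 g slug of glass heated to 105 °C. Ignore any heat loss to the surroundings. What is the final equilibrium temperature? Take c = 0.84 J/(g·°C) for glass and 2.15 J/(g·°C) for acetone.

T_f ≈ -1.5 °C

Heat gained plus heat lost sum to zero:
328×0.84×(T − 105) + 559×2.15×(T − (-25.9)) = 0
1477.4 T = -2198.3
T = -2198.3/1477.4 ≈ -1.49 °C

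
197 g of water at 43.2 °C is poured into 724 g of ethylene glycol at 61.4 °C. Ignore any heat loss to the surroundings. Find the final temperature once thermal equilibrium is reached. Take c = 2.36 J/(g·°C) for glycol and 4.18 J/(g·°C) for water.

T_f ≈ 55.5 °C

Net heat exchanged in the isolated system is zero:
724×2.36×(T − 61.4) + 197×4.18×(T − 43.2) = 0
1708.6(T − 61.4) + 823.46(T − 43.2) = 0
(1708.6 + 823.46) T = 1708.6×61.4 + 823.46×43.2
T ≈ 55.48 °C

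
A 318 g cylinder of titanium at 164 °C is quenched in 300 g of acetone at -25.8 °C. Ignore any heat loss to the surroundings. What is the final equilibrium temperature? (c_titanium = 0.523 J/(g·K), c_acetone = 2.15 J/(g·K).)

T_f ≈ 13.1 °C

Energy conservation, ΣQ = 0:
318*0.523*(T − 164) + 300*2.15*(T − (-25.8)) = 0
(166.31 + 645) T = 166.31*164 + 645*(-25.8)
T ≈ 13.11 °C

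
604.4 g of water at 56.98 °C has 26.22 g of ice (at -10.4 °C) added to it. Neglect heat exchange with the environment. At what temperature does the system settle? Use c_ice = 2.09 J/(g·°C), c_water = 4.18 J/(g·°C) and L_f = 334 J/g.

Conservation of energy gives ΣQ = 0:
ice -10.4→0 °C: 26.22·2.09·10.4 = 569.92
  melt ice: 26.22·334 = 8757.5
  warm the meltwater: 109.6 T
  water: 2526.4(T − 56.98)
2636 T = 143954 − 9327.4 = 134626
T ≈ 51.07 °C (positive, so assuming full melt was valid).

T_f ≈ 51.1 °C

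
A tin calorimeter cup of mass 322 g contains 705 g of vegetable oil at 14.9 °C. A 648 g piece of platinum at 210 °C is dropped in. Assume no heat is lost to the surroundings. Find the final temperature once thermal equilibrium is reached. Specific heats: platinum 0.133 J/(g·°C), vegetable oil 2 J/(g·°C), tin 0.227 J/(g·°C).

Conservation of energy gives ΣQ = 0:
648×0.133×(T − 210) + 705×2×(T − 14.9) + 322×0.227×(T − 14.9) = 0
86.18(T − 210) + 1410(T − 14.9) + 73.09(T − 14.9) = 0
(86.18 + 1410 + 73.09) T = 86.18×210 + 1410×14.9 + 73.09×14.9
T = 40197 / 1569.3 = 25.6 °C

T_f ≈ 25.6 °C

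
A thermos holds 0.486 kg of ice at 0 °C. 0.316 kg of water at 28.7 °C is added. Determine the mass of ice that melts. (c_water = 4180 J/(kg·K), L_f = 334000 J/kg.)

m_melted ≈ 0.114 kg

Cooling the water to 0 °C releases 0.316·4180·28.7 = 37909 J.
Fully melting the ice requires m_ice L_f = 0.486·334000 = 162324 J.
37909 J < 162324 J, so only part of the ice melts and the system sits at 0 °C.
m_melt = 37909 / L_f = 0.1135 kg.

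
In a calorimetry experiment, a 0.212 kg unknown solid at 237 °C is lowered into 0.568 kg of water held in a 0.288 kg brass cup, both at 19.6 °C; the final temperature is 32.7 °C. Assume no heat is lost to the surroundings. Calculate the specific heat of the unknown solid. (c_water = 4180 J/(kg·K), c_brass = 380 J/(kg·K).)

Net heat exchanged in the isolated system is zero:
0.212·c·(32.7 − 237) + 0.568·4180·(32.7 − 19.6) + 0.288·380·(32.7 − 19.6) = 0
-43.31 c = -32536
c = -32536/-43.31 ≈ 751.2 J/(kg·K)

c ≈ 751 J/(kg·K)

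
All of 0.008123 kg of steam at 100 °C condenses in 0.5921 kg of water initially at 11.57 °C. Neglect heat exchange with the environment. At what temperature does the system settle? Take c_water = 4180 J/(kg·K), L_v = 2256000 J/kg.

T_f ≈ 20.1 °C

Setting the total heat transfer to zero:
condense steam: −0.008123×2256000 = −18325; condensed water 100 °C→T: 33.95(T − 100); water warms: 0.5921×4180×(T − 11.57) = 2475(T − 11.57)
2508.9 T = 18325 + 3395.4 + 28635 = 50356
T ≈ 20.07 °C, under the boiling point, so the assumption holds.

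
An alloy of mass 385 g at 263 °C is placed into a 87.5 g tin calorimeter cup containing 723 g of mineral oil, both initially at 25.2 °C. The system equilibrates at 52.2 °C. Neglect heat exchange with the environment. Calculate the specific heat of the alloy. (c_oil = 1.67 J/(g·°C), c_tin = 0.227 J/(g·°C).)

c ≈ 0.408 J/(g·°C)

Conservation of energy gives ΣQ = 0:
385·c·(52.2 − 263) + 723·1.67·(52.2 − 25.2) + 87.5·0.227·(52.2 − 25.2) = 0
-81158 c = -33136
c = -33136/-81158 ≈ 0.4083 J/(g·°C)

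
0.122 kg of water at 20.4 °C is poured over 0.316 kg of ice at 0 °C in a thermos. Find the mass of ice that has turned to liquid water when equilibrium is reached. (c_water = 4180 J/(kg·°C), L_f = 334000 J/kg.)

m_melted ≈ 0.0311 kg

Heat available from the water dropping to 0 °C: 0.122·4180·20.4 = 10403 J.
Fully melting the ice requires m_ice L_f = 0.316·334000 = 105544 J.
Since 10403 < 105544 J, not all the ice melts; equilibrium is at 0 °C.
m_melted·334000 = 10403  ⇒  m_melted ≈ 0.03115 kg.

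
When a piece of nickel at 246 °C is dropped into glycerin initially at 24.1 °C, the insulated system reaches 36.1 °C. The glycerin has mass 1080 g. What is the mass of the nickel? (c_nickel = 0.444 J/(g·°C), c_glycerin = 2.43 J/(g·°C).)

|Q_nickel| = |Q_glycerin|:
m·0.444·(246 − 36.1) = 1080·2.43·(36.1 − 24.1)
93.2 m = 31493  ⇒  m ≈ 337.9 g

m ≈ 338 g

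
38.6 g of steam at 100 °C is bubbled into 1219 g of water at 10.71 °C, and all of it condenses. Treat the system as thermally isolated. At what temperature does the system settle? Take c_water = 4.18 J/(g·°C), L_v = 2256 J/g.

T_f ≈ 30.0 °C

Sum of m c ΔT and latent-heat terms is zero:
condense steam: −38.6·2256 = −87082
  condensate cools 100→T: 38.6·4.18·(T − 100) = 161.35(T − 100)
  original water: 5095.4(T − 10.71)
5256.8 T = 87082 + 16135 + 54572 = 157788
T ≈ 30.02 °C (< 100 °C, so full condensation is consistent).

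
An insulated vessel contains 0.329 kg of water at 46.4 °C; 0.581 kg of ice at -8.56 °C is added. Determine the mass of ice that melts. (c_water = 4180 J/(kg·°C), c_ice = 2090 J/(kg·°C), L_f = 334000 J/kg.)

Heat available from the water dropping to 0 °C: 0.329×4180×46.4 = 63810 J.
Of that, 0.581×2090×8.56 = 10394 J goes to bring the ice to 0 °C, leaving 53416 J.
Fully melting the ice requires m_ice L_f = 0.581×334000 = 194054 J.
That's not enough to melt it all — equilibrium is at 0 °C with ice remaining.
Mass melted = 53416/334000 ≈ 0.1599 kg.

m_melted ≈ 0.16 kg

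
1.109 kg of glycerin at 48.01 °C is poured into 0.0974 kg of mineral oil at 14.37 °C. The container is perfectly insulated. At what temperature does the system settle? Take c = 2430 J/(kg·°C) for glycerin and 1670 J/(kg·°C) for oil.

T_f ≈ 46.1 °C

Heat gained plus heat lost sum to zero:
1.109·2430·(T − 48.01) + 0.0974·1670·(T − 14.37) = 0
2694.9(T − 48.01) + 162.66(T − 14.37) = 0
2857.5 T = 131718
T ≈ 46.10 °C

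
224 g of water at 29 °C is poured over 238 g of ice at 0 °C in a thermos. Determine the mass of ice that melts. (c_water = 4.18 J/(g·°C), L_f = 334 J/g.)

m_melted ≈ 81.3 g

Cooling the water to 0 °C releases 224·4.18·29 = 27153 J.
Fully melting the ice requires m_ice L_f = 238·334 = 79492 J.
That's not enough to melt it all — equilibrium is at 0 °C with ice remaining.
m_melted·334 = 27153  ⇒  m_melted ≈ 81.3 g.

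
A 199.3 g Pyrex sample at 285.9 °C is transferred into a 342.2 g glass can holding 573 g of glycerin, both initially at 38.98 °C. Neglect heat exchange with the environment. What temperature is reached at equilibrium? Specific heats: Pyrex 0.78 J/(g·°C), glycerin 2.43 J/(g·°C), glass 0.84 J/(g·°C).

T_f ≈ 59.9 °C

With ΣQ=0 the equilibrium temperature is the m·c-weighted mean:
T_f = (155.45·285.9 + 1392.4·38.98 + 287.45·38.98) / (155.45 + 1392.4 + 287.45)
    = 109924 / 1835.3 ≈ 59.89 °C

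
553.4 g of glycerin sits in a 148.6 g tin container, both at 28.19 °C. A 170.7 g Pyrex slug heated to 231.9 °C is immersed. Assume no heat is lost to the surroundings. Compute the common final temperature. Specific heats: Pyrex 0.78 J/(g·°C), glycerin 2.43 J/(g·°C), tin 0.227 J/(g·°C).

Heat gained plus heat lost sum to zero:
170.7*0.78*(T − 231.9) + 553.4*2.43*(T − 28.19) + 148.6*0.227*(T − 28.19) = 0
(133.15 + 1344.8 + 33.73) T = 133.15*231.9 + 1344.8*28.19 + 33.73*28.19
T = 69736 / 1511.6 = 46.1 °C

T_f ≈ 46.1 °C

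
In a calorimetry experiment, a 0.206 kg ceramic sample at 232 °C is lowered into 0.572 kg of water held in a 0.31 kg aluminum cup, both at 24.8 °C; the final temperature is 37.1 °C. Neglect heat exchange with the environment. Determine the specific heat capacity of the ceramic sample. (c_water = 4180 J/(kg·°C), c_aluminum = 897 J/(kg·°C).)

c ≈ 818 J/(kg·°C)

Let T be the final temperature. ΣQ_i = 0:
0.206×c×(37.1 − 232) + 0.572×4180×(37.1 − 24.8) + 0.31×897×(37.1 − 24.8) = 0
-40.15 c = -32829
c = -32829/-40.15 ≈ 817.7 J/(kg·°C)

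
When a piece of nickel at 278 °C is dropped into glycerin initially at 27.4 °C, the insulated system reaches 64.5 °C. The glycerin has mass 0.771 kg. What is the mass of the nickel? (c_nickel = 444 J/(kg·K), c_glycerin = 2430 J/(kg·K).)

Heat lost by the nickel = heat gained by the glycerin:
m×444×(278 − 64.5) = 0.771×2430×(64.5 − 27.4)
94794 m = 69508  ⇒  m ≈ 0.7333 kg

m ≈ 0.733 kg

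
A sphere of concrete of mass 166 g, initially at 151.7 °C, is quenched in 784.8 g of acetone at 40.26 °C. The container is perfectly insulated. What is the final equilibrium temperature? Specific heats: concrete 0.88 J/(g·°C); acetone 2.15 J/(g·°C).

With ΣQ=0 the equilibrium temperature is the m·c-weighted mean:
T_f = (146.08×151.7 + 1687.3×40.26) / (146.08 + 1687.3)
    = 90092 / 1833.4 ≈ 49.14 °C

T_f ≈ 49.1 °C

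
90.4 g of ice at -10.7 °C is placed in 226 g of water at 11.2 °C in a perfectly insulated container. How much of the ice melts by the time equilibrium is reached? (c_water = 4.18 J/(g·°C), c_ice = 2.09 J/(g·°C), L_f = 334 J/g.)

Water can give up m c ΔT = 226×4.18×11.2 = 10580 J before reaching 0 °C.
Of that, 90.4×2.09×10.7 = 2021.6 J goes to bring the ice to 0 °C, leaving 8558.8 J.
To melt every bit of ice: 90.4×334 = 30194 J.
8558.8 J < 30194 J, so only part of the ice melts and the system sits at 0 °C.
Mass melted = 8558.8/334 ≈ 25.63 g.

m_melted ≈ 25.6 g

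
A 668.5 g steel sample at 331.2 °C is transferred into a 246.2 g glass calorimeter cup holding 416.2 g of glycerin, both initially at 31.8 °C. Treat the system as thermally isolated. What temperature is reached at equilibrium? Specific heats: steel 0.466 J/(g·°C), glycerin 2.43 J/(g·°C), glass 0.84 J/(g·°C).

T_f ≈ 92.8 °C

Conservation of energy gives ΣQ = 0:
668.5×0.466×(T − 331.2) + 416.2×2.43×(T − 31.8) + 246.2×0.84×(T − 31.8) = 0
1529.7 T = 141914
T = 141914/1529.7 ≈ 92.77 °C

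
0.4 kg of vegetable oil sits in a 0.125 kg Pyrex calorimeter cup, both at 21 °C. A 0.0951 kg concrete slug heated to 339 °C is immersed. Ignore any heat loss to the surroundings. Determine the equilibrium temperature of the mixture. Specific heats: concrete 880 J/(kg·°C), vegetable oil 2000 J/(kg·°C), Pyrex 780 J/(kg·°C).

Energy conservation, ΣQ = 0:
0.0951×880×(T − 339) + 0.4×2000×(T − 21) + 0.125×780×(T − 21) = 0
(83.69 + 800 + 97.5) T = 83.69×339 + 800×21 + 97.5×21
T = 47218/981.19 ≈ 48.12 °C

T_f ≈ 48.1 °C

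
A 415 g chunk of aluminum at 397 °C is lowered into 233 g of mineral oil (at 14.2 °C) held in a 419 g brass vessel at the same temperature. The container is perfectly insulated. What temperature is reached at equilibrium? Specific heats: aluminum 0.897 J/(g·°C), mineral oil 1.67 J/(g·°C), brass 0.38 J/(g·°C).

T_f ≈ 169.0 °C

Setting the total heat transfer to zero:
415*0.897*(T − 397) + 233*1.67*(T − 14.2) + 419*0.38*(T − 14.2) = 0
920.58 T = 155572
T = 155572/920.58 ≈ 168.99 °C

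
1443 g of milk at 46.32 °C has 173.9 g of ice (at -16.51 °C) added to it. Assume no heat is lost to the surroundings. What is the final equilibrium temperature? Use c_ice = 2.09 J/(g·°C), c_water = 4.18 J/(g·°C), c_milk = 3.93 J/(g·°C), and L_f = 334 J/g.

Setting the total heat transfer to zero:
warm ice to 0 °C: 173.9·2.09·(0 − (-16.51)) = 6000.6; melt ice: 173.9·334 = 58083; warm the meltwater: 726.9 T; milk: 5671(T − 46.32)
6397.9 T = 262680 − 64083 = 198597
T ≈ 31.04 °C — above 0 °C, consistent with complete melting.

T_f ≈ 31.0 °C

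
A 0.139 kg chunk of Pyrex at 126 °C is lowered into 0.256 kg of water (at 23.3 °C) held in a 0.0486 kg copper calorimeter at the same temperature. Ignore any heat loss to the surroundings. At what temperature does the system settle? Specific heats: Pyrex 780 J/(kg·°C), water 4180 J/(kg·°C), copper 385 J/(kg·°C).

T_f ≈ 32.6 °C

Setting the total heat transfer to zero:
0.139×780×(T − 126) + 0.256×4180×(T − 23.3) + 0.0486×385×(T − 23.3) = 0
108.42(T − 126) + 1070.1(T − 23.3) + 18.71(T − 23.3) = 0
(108.42 + 1070.1 + 18.71) T = 108.42×126 + 1070.1×23.3 + 18.71×23.3
T = 39030/1197.2 ≈ 32.60 °C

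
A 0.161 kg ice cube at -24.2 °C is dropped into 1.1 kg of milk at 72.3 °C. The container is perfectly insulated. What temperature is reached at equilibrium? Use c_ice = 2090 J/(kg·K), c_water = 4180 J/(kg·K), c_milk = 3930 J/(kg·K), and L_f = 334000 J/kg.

T_f ≈ 50.2 °C

Taking heat into each body as positive, Σ m c ΔT = 0:
ice -24.2→0 °C: 0.161·2090·24.2 = 8143.1
  fusion: m_ice L_f = 0.161·334000 = 53774
  warm the meltwater: 672.98 T
  milk: 4323(T − 72.3)
4996 T = 312553 − 61917 = 250636
T ≈ 50.17 °C. Since T > 0 °C, the all-ice-melts assumption holds.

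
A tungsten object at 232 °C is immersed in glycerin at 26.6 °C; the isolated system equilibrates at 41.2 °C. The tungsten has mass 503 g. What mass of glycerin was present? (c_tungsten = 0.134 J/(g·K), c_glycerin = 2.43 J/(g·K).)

m ≈ 362 g

Heat lost by the tungsten = heat gained by the glycerin:
503×0.134×(232 − 41.2) = m×2.43×(41.2 − 26.6)
35.48 m = 12860  ⇒  m ≈ 362.5 g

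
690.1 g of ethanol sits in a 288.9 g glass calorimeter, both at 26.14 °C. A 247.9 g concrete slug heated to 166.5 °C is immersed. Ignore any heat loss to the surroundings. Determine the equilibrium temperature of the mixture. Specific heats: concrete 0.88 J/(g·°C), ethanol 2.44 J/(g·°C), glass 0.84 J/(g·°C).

T_f is the heat-capacity-weighted average of the initial temperatures:
T_f = (218.15*166.5 + 1683.8*26.14 + 242.68*26.14) / (218.15 + 1683.8 + 242.68)
    = 86682 / 2144.7 ≈ 40.42 °C

T_f ≈ 40.4 °C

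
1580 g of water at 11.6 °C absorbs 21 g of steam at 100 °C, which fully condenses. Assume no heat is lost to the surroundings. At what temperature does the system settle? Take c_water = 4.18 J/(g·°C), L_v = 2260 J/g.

Energy balance with sensible and latent terms:
condense steam: −21×2260 = −47460
  condensed water 100 °C→T: 87.78(T − 100)
  original water: 6604.4(T − 11.6)
6692.2 T = 47460 + 8778 + 76611 = 132849
T ≈ 19.85 °C (< 100 °C, so full condensation is consistent).

T_f ≈ 19.9 °C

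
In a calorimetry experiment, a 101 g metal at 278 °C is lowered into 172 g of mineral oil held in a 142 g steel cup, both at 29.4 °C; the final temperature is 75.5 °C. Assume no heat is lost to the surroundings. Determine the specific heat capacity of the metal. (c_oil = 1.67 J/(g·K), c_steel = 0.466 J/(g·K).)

Energy conservation, ΣQ = 0:
101×c×(75.5 − 278) + 172×1.67×(75.5 − 29.4) + 142×0.466×(75.5 − 29.4) = 0
-20452 c = -16292
c = -16292/-20452 ≈ 0.7966 J/(g·K)

c ≈ 0.797 J/(g·K)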